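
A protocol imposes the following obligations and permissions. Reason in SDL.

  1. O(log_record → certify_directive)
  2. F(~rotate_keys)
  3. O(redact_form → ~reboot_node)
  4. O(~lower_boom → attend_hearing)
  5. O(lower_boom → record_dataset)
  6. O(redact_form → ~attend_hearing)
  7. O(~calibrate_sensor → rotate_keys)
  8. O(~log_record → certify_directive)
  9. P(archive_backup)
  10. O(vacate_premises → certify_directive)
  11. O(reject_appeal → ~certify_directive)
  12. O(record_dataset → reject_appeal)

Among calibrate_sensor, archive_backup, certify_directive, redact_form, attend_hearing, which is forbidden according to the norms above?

redact_form

By case analysis on ~log_record: premise 8 gives O(~log_record → certify_directive) and premise 1 gives O(log_record → certify_directive), so O(certify_directive) either way.
Premise 11 is O(reject_appeal → ~certify_directive); contrapositively O(certify_directive → ~reject_appeal). Since O(certify_directive) holds, K gives O(~reject_appeal).
Premise 12 is O(record_dataset → reject_appeal); contrapositively O(~reject_appeal → ~record_dataset). Since O(~reject_appeal) holds, K gives O(~record_dataset).
The contrapositive of premise 5 (O(lower_boom → record_dataset)) is O(~record_dataset → ~lower_boom), and O(~record_dataset) is already established, so O(~lower_boom).
Applying K to premise 4 (O(~lower_boom → attend_hearing)) and O(~lower_boom) yields O(attend_hearing).
The contrapositive of premise 6 (O(redact_form → ~attend_hearing)) is O(attend_hearing → ~redact_form), and O(attend_hearing) is already established, so O(~redact_form).
So O(~redact_form) holds, i.e. redact_form is forbidden. None of the other listed options is forbidden under the premises.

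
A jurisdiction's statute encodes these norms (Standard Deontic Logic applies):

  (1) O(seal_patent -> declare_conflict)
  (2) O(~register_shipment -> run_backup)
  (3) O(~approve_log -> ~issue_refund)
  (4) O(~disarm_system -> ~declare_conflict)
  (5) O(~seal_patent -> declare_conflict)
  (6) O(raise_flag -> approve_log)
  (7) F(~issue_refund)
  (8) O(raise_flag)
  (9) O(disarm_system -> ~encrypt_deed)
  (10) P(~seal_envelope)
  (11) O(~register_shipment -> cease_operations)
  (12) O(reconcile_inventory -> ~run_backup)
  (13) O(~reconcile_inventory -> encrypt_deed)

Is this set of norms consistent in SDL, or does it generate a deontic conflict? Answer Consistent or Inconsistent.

Premise 3 is O(~approve_log -> ~issue_refund), but O(~approve_log) is not derivable from the premises, so it does not yield O(~issue_refund).
So O(~issue_refund) is not derivable, and the apparent clash with O(issue_refund) does not arise.
A world satisfying every obligation exists (e.g. approve_log=true, cease_operations=false, declare_conflict=true, disarm_system=true, encrypt_deed=false, issue_refund=true, raise_flag=true, reconcile_inventory=true, register_shipment=true, run_backup=false, seal_envelope=false, seal_patent=false); no atom is both obligatory and forbidden, so the set is consistent.

Consistent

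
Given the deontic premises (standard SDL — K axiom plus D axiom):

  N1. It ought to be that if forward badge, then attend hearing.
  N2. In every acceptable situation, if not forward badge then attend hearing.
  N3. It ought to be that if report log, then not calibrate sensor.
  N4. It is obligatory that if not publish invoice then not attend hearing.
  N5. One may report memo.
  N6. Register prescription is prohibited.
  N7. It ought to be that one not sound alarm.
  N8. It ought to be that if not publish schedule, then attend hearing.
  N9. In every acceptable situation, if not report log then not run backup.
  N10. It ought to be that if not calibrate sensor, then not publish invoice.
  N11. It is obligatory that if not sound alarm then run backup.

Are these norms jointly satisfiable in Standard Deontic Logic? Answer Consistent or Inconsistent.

Premises 2 and 1 cover both cases: O(¬forward_badge → attend_hearing) and O(forward_badge → attend_hearing). Since ¬forward_badge ∨ forward_badge is a tautology, O(attend_hearing) follows.
Premise 4 is O(¬publish_invoice → ¬attend_hearing); contrapositively O(attend_hearing → publish_invoice). Since O(attend_hearing) holds, K gives O(publish_invoice).
Premise 10 is O(¬calibrate_sensor → ¬publish_invoice); contrapositively O(publish_invoice → calibrate_sensor). Since O(publish_invoice) holds, K gives O(calibrate_sensor).
The contrapositive of premise 3 (O(report_log → ¬calibrate_sensor)) is O(calibrate_sensor → ¬report_log), and O(calibrate_sensor) is already established, so O(¬report_log).
From O(¬report_log) and premise 9, O(¬report_log → ¬run_backup), we obtain O(¬run_backup).
Premise 11 is O(¬sound_alarm → run_backup); contrapositively O(¬run_backup → sound_alarm). Since O(¬run_backup) holds, K gives O(sound_alarm).
Yet premise 7 states O(¬sound_alarm).
We now have both O(sound_alarm) and O(¬sound_alarm) — sound_alarm is simultaneously obligatory and forbidden, violating the D-axiom.

Inconsistent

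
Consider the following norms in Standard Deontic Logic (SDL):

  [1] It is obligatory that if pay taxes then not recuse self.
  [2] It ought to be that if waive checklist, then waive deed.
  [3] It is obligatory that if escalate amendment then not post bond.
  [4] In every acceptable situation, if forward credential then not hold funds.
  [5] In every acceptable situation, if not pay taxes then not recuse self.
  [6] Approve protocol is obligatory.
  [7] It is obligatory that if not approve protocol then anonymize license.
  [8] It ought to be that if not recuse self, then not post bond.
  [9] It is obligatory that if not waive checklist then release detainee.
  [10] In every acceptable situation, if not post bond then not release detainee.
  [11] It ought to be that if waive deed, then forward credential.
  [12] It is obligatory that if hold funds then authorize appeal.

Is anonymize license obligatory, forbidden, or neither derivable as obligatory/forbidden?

Neither

Premise 7 is O(¬approve_protocol → anonymize_license), but O(¬approve_protocol) is not derivable from the premises, so it does not yield O(anonymize_license).
No premise or chain of K-axiom applications forces O(anonymize_license), and none forces O(¬anonymize_license). So anonymize_license is neither obligatory nor forbidden under these norms.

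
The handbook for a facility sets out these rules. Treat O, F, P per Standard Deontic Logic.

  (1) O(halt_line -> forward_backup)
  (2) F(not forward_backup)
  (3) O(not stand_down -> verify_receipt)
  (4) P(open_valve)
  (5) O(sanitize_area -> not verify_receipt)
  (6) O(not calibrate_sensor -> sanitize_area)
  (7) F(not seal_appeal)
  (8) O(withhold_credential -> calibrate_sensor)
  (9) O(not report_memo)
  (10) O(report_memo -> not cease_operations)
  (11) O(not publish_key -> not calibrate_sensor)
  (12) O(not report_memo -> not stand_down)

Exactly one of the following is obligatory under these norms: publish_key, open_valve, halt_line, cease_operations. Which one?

From premise 9 we have O(not report_memo).
Applying K to premise 12 (O(not report_memo -> not stand_down)) and O(not report_memo) yields O(not stand_down).
Premise 3 is O(not stand_down -> verify_receipt); since O(not stand_down), deontic closure gives O(verify_receipt).
Premise 5 is O(sanitize_area -> not verify_receipt); contrapositively O(verify_receipt -> not sanitize_area). Since O(verify_receipt) holds, K gives O(not sanitize_area).
Premise 6, O(not calibrate_sensor -> sanitize_area), contraposes to O(not sanitize_area -> calibrate_sensor); with O(not sanitize_area) we get O(calibrate_sensor).
Premise 11 is O(not publish_key -> not calibrate_sensor); contrapositively O(calibrate_sensor -> publish_key). Since O(calibrate_sensor) holds, K gives O(publish_key).
So O(publish_key) holds — publish_key is obligatory. None of the other listed options is made obligatory by any chain of premises.

publish_key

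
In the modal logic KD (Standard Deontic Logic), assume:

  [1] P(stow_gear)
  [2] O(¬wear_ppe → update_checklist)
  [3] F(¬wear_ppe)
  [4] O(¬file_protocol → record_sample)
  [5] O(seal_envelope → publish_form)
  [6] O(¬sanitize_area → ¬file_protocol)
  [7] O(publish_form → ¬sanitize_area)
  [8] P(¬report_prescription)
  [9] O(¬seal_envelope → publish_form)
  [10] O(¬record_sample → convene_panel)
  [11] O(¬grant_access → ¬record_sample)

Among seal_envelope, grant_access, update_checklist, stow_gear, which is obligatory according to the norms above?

Premises 5 and 9 are O(seal_envelope → publish_form) and O(¬seal_envelope → publish_form); every ideal world satisfies seal_envelope or ¬seal_envelope, so in either case publish_form holds — hence O(publish_form).
Premise 7 is O(publish_form → ¬sanitize_area); since O(publish_form), deontic closure gives O(¬sanitize_area).
Premise 6 is O(¬sanitize_area → ¬file_protocol); since O(¬sanitize_area), deontic closure gives O(¬file_protocol).
Premise 4 is O(¬file_protocol → record_sample); since O(¬file_protocol), deontic closure gives O(record_sample).
Premise 11, O(¬grant_access → ¬record_sample), contraposes to O(record_sample → grant_access); with O(record_sample) we get O(grant_access).
So O(grant_access) holds — grant_access is obligatory. None of the other listed options is made obligatory by any chain of premises.

grant_access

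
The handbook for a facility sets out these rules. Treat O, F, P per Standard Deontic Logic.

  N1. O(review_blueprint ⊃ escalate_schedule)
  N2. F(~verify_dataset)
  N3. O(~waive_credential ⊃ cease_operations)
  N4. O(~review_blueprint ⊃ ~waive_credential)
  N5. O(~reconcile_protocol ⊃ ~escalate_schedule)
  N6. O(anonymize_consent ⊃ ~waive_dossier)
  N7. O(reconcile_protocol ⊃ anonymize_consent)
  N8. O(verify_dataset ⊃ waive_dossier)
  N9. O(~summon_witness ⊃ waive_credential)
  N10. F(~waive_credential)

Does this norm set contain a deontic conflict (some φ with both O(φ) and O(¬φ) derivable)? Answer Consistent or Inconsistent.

F(~waive_credential) at premise 10 means O(waive_credential).
Premise 4, O(~review_blueprint ⊃ ~waive_credential), contraposes to O(waive_credential ⊃ review_blueprint); with O(waive_credential) we get O(review_blueprint).
Applying K to premise 1 (O(review_blueprint ⊃ escalate_schedule)) and O(review_blueprint) yields O(escalate_schedule).
The contrapositive of premise 5 (O(~reconcile_protocol ⊃ ~escalate_schedule)) is O(escalate_schedule ⊃ reconcile_protocol), and O(escalate_schedule) is already established, so O(reconcile_protocol).
With premise 7, O(reconcile_protocol ⊃ anonymize_consent), the K-axiom yields O(anonymize_consent).
Premise 6 is O(anonymize_consent ⊃ ~waive_dossier); since O(anonymize_consent), deontic closure gives O(~waive_dossier).
Premise 8, O(verify_dataset ⊃ waive_dossier), contraposes to O(~waive_dossier ⊃ ~verify_dataset); with O(~waive_dossier) we get O(~verify_dataset).
However, F(~verify_dataset) at premise 2 amounts to O(verify_dataset).
We now have both O(~verify_dataset) and O(verify_dataset) — verify_dataset is simultaneously obligatory and forbidden, violating the D-axiom.

Inconsistent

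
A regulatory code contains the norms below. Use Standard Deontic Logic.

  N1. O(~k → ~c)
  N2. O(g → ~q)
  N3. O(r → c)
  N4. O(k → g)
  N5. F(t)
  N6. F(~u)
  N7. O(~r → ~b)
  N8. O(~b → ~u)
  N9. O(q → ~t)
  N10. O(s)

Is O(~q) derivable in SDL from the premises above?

Yes

F(~u) at premise 6 means O(u).
Premise 8 is O(~b → ~u); contrapositively O(u → b). Since O(u) holds, K gives O(b).
The contrapositive of premise 7 (O(~r → ~b)) is O(b → r), and O(b) is already established, so O(r).
Premise 3 is O(r → c); since O(r), deontic closure gives O(c).
Premise 1, O(~k → ~c), contraposes to O(c → k); with O(c) we get O(k).
From O(k) and premise 4, O(k → g), we obtain O(g).
Premise 2 is O(g → ~q); since O(g), deontic closure gives O(~q).
Premises 5, 9, 10 do not contribute to this derivation.
So O(~q) follows.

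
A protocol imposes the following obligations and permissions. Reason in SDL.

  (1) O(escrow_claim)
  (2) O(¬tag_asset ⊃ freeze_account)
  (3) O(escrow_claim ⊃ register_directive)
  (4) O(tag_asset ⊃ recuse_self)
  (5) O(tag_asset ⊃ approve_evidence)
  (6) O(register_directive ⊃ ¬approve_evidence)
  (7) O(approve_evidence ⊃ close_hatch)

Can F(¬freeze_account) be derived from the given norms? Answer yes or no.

Yes

Premise 1 states O(escrow_claim) outright.
Premise 3 is O(escrow_claim ⊃ register_directive); since O(escrow_claim), deontic closure gives O(register_directive).
Applying K to premise 6 (O(register_directive ⊃ ¬approve_evidence)) and O(register_directive) yields O(¬approve_evidence).
Premise 5 is O(tag_asset ⊃ approve_evidence); contrapositively O(¬approve_evidence ⊃ ¬tag_asset). Since O(¬approve_evidence) holds, K gives O(¬tag_asset).
From O(¬tag_asset) and premise 2, O(¬tag_asset ⊃ freeze_account), we obtain O(freeze_account).
Premises 4, 7 do not contribute to this derivation.
So O(freeze_account) holds, i.e. F(¬freeze_account). The claim follows.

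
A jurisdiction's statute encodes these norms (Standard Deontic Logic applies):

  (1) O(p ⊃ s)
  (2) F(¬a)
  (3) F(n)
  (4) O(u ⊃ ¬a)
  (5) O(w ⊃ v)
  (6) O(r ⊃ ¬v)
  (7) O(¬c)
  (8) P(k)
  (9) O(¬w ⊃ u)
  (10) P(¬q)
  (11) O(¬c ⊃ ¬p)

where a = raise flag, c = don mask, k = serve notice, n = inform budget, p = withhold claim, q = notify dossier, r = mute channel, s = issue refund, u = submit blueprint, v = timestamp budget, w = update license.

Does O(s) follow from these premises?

No

Premise 1 is O(p ⊃ s), but O(p) is not derivable from the premises, so it does not yield O(s).
No other premise forces O(s). An ideal world satisfying every premise can still have s false, so O(s) is not derivable.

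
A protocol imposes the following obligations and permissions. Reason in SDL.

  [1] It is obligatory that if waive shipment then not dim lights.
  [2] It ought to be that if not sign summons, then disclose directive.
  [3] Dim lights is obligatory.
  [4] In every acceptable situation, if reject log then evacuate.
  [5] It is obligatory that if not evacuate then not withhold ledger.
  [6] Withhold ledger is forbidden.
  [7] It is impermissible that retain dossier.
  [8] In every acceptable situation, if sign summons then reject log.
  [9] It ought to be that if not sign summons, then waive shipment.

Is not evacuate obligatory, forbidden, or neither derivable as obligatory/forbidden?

Forbidden

Premise 3 gives O(dim_lights).
The contrapositive of premise 1 (O(waive_shipment → ¬dim_lights)) is O(dim_lights → ¬waive_shipment), and O(dim_lights) is already established, so O(¬waive_shipment).
Premise 9, O(¬sign_summons → waive_shipment), contraposes to O(¬waive_shipment → sign_summons); with O(¬waive_shipment) we get O(sign_summons).
From O(sign_summons) and premise 8, O(sign_summons → reject_log), we obtain O(reject_log).
With premise 4, O(reject_log → evacuate), the K-axiom yields O(evacuate).
Premises 2, 5, 6, 7 do not contribute to this derivation.
Thus O(evacuate), which is F(¬evacuate): ¬evacuate is forbidden.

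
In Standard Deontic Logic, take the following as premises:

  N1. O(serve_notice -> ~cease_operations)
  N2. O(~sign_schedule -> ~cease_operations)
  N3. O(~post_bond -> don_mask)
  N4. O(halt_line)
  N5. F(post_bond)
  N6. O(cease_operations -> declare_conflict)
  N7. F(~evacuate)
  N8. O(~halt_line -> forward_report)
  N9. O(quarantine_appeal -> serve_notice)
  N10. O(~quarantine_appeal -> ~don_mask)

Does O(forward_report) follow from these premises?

No

Premise 8 is O(~halt_line -> forward_report), but O(~halt_line) is not derivable from the premises, so it does not yield O(forward_report).
No other premise forces O(forward_report). An ideal world satisfying every premise can still have forward_report false, so O(forward_report) is not derivable.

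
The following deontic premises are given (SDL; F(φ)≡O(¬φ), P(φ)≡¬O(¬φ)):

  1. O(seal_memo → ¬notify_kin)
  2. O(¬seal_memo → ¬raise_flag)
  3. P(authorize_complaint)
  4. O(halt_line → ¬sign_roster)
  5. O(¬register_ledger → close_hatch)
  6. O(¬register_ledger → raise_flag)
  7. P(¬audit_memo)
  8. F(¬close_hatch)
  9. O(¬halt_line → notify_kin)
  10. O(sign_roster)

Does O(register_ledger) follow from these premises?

Yes

Premise 10 gives O(sign_roster).
The contrapositive of premise 4 (O(halt_line → ¬sign_roster)) is O(sign_roster → ¬halt_line), and O(sign_roster) is already established, so O(¬halt_line).
Premise 9 is O(¬halt_line → notify_kin); since O(¬halt_line), deontic closure gives O(notify_kin).
The contrapositive of premise 1 (O(seal_memo → ¬notify_kin)) is O(notify_kin → ¬seal_memo), and O(notify_kin) is already established, so O(¬seal_memo).
Premise 2 is O(¬seal_memo → ¬raise_flag); since O(¬seal_memo), deontic closure gives O(¬raise_flag).
The contrapositive of premise 6 (O(¬register_ledger → raise_flag)) is O(¬raise_flag → register_ledger), and O(¬raise_flag) is already established, so O(register_ledger).
Premises 3, 5, 7, 8 do not contribute to this derivation.
So O(register_ledger) follows.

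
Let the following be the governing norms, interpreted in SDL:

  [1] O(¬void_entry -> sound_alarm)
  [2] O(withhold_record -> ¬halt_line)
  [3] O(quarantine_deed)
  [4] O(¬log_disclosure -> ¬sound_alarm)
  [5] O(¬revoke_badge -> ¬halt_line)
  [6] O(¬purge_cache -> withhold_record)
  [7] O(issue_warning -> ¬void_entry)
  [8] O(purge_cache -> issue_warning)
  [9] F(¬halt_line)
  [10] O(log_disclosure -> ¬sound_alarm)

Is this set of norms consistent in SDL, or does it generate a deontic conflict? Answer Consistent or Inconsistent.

Premises 4 and 10 are O(¬log_disclosure -> ¬sound_alarm) and O(log_disclosure -> ¬sound_alarm); every ideal world satisfies ¬log_disclosure or log_disclosure, so in either case ¬sound_alarm holds — hence O(¬sound_alarm).
The contrapositive of premise 1 (O(¬void_entry -> sound_alarm)) is O(¬sound_alarm -> void_entry), and O(¬sound_alarm) is already established, so O(void_entry).
The contrapositive of premise 7 (O(issue_warning -> ¬void_entry)) is O(void_entry -> ¬issue_warning), and O(void_entry) is already established, so O(¬issue_warning).
Premise 8 is O(purge_cache -> issue_warning); contrapositively O(¬issue_warning -> ¬purge_cache). Since O(¬issue_warning) holds, K gives O(¬purge_cache).
Applying K to premise 6 (O(¬purge_cache -> withhold_record)) and O(¬purge_cache) yields O(withhold_record).
Applying K to premise 2 (O(withhold_record -> ¬halt_line)) and O(withhold_record) yields O(¬halt_line).
However, F(¬halt_line) at premise 9 amounts to O(halt_line).
We now have both O(¬halt_line) and O(halt_line) — halt_line is simultaneously obligatory and forbidden, violating the D-axiom.

Inconsistent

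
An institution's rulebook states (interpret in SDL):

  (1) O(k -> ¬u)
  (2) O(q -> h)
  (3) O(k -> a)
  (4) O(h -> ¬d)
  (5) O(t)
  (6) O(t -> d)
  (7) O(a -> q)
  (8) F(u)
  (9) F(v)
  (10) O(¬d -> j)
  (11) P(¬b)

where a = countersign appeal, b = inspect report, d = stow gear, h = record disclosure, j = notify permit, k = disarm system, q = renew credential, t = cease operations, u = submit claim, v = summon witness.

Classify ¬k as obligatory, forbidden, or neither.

Premise 5 gives O(t).
With premise 6, O(t -> d), the K-axiom yields O(d).
Premise 4 is O(h -> ¬d); contrapositively O(d -> ¬h). Since O(d) holds, K gives O(¬h).
The contrapositive of premise 2 (O(q -> h)) is O(¬h -> ¬q), and O(¬h) is already established, so O(¬q).
The contrapositive of premise 7 (O(a -> q)) is O(¬q -> ¬a), and O(¬q) is already established, so O(¬a).
The contrapositive of premise 3 (O(k -> a)) is O(¬a -> ¬k), and O(¬a) is already established, so O(¬k).
Premises 1, 8, 9, 10, 11 do not contribute to this derivation.
Hence ¬k is obligatory.

Obligatory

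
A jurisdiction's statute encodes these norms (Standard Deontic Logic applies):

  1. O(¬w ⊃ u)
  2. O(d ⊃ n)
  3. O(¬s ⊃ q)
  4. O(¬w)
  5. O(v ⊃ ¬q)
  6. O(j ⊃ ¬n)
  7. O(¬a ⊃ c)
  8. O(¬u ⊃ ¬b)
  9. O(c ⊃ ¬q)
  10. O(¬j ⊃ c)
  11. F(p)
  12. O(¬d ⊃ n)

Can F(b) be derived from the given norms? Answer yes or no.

Premise 8 is O(¬u ⊃ ¬b), but O(¬u) is not derivable from the premises, so it does not yield O(¬b).
No other premise forces O(¬b). An ideal world satisfying every premise can still have b true, so F(b) is not derivable.

No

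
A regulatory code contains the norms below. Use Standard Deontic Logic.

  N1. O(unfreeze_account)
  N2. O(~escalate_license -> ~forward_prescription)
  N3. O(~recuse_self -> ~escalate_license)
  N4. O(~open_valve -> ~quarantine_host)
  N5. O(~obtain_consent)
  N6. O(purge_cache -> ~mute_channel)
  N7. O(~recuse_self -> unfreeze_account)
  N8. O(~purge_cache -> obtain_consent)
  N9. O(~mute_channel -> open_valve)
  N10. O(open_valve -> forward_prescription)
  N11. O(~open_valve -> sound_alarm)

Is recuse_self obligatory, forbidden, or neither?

Premise 5 gives O(~obtain_consent).
Premise 8 is O(~purge_cache -> obtain_consent); contrapositively O(~obtain_consent -> purge_cache). Since O(~obtain_consent) holds, K gives O(purge_cache).
Applying K to premise 6 (O(purge_cache -> ~mute_channel)) and O(purge_cache) yields O(~mute_channel).
From O(~mute_channel) and premise 9, O(~mute_channel -> open_valve), we obtain O(open_valve).
Applying K to premise 10 (O(open_valve -> forward_prescription)) and O(open_valve) yields O(forward_prescription).
Premise 2 is O(~escalate_license -> ~forward_prescription); contrapositively O(forward_prescription -> escalate_license). Since O(forward_prescription) holds, K gives O(escalate_license).
Premise 3, O(~recuse_self -> ~escalate_license), contraposes to O(escalate_license -> recuse_self); with O(escalate_license) we get O(recuse_self).
Premises 1, 4, 7, 11 do not contribute to this derivation.
Hence recuse_self is obligatory.

Obligatory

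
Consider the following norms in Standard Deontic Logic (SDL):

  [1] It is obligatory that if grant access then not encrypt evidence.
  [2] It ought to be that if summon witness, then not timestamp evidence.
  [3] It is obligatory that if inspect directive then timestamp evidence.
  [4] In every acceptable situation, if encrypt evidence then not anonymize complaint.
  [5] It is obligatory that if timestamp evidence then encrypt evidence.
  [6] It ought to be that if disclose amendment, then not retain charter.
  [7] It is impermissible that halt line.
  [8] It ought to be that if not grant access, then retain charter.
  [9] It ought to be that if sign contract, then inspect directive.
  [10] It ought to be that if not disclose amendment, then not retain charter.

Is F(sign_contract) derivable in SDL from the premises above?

Premises 10 and 6 cover both cases: O(¬disclose_amendment → ¬retain_charter) and O(disclose_amendment → ¬retain_charter). Since ¬disclose_amendment ∨ disclose_amendment is a tautology, O(¬retain_charter) follows.
The contrapositive of premise 8 (O(¬grant_access → retain_charter)) is O(¬retain_charter → grant_access), and O(¬retain_charter) is already established, so O(grant_access).
With premise 1, O(grant_access → ¬encrypt_evidence), the K-axiom yields O(¬encrypt_evidence).
Premise 5 is O(timestamp_evidence → encrypt_evidence); contrapositively O(¬encrypt_evidence → ¬timestamp_evidence). Since O(¬encrypt_evidence) holds, K gives O(¬timestamp_evidence).
Premise 3, O(inspect_directive → timestamp_evidence), contraposes to O(¬timestamp_evidence → ¬inspect_directive); with O(¬timestamp_evidence) we get O(¬inspect_directive).
Premise 9, O(sign_contract → inspect_directive), contraposes to O(¬inspect_directive → ¬sign_contract); with O(¬inspect_directive) we get O(¬sign_contract).
Premises 2, 4, 7 do not contribute to this derivation.
So O(¬sign_contract) holds, i.e. F(sign_contract). The claim follows.

Yes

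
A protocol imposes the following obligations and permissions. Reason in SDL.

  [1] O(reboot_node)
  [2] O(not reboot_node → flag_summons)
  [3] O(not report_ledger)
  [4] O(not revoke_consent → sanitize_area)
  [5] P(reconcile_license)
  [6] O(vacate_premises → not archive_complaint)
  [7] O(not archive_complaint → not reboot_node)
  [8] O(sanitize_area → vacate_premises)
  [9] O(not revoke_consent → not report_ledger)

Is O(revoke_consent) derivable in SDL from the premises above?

Yes

Premise 1 states O(reboot_node) outright.
Premise 7, O(not archive_complaint → not reboot_node), contraposes to O(reboot_node → archive_complaint); with O(reboot_node) we get O(archive_complaint).
The contrapositive of premise 6 (O(vacate_premises → not archive_complaint)) is O(archive_complaint → not vacate_premises), and O(archive_complaint) is already established, so O(not vacate_premises).
The contrapositive of premise 8 (O(sanitize_area → vacate_premises)) is O(not vacate_premises → not sanitize_area), and O(not vacate_premises) is already established, so O(not sanitize_area).
Premise 4, O(not revoke_consent → sanitize_area), contraposes to O(not sanitize_area → revoke_consent); with O(not sanitize_area) we get O(revoke_consent).
Premises 2, 3, 5, 9 do not contribute to this derivation.
So O(revoke_consent) follows.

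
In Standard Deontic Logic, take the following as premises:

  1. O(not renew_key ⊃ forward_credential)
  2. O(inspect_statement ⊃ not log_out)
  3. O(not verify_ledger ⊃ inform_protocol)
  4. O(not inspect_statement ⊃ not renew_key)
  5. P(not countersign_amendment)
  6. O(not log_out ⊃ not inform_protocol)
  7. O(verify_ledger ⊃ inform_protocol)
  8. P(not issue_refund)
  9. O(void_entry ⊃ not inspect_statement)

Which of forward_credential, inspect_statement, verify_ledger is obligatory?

By case analysis on verify_ledger: premise 7 gives O(verify_ledger ⊃ inform_protocol) and premise 3 gives O(not verify_ledger ⊃ inform_protocol), so O(inform_protocol) either way.
Premise 6 is O(not log_out ⊃ not inform_protocol); contrapositively O(inform_protocol ⊃ log_out). Since O(inform_protocol) holds, K gives O(log_out).
Premise 2, O(inspect_statement ⊃ not log_out), contraposes to O(log_out ⊃ not inspect_statement); with O(log_out) we get O(not inspect_statement).
From O(not inspect_statement) and premise 4, O(not inspect_statement ⊃ not renew_key), we obtain O(not renew_key).
Premise 1 is O(not renew_key ⊃ forward_credential); since O(not renew_key), deontic closure gives O(forward_credential).
So O(forward_credential) holds — forward_credential is obligatory. None of the other listed options is made obligatory by any chain of premises.

forward_credential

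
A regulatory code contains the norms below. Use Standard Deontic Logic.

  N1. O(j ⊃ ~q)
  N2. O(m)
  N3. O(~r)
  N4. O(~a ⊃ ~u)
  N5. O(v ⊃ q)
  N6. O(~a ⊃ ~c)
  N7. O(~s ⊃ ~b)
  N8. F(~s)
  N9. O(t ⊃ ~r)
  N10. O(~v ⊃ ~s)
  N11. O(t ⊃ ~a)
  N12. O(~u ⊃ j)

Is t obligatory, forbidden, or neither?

Forbidden

Premise 8, F(~s), is equivalent to O(s).
Premise 10, O(~v ⊃ ~s), contraposes to O(s ⊃ v); with O(s) we get O(v).
Applying K to premise 5 (O(v ⊃ q)) and O(v) yields O(q).
Premise 1, O(j ⊃ ~q), contraposes to O(q ⊃ ~j); with O(q) we get O(~j).
Premise 12 is O(~u ⊃ j); contrapositively O(~j ⊃ u). Since O(~j) holds, K gives O(u).
The contrapositive of premise 4 (O(~a ⊃ ~u)) is O(u ⊃ a), and O(u) is already established, so O(a).
Premise 11 is O(t ⊃ ~a); contrapositively O(a ⊃ ~t). Since O(a) holds, K gives O(~t).
Premises 2, 3, 6, 7, 9 do not contribute to this derivation.
Thus O(~t), which is F(t): t is forbidden.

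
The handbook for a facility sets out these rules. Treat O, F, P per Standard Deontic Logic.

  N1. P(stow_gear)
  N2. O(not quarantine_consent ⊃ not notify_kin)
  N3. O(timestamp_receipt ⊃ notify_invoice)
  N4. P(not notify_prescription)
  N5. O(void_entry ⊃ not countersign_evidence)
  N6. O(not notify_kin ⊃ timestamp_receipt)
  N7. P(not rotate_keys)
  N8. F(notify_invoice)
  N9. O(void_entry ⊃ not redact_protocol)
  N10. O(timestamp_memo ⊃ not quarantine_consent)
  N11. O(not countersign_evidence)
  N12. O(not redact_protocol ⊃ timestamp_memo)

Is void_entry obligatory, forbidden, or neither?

Forbidden

Premise 8 is F(notify_invoice), i.e. O(not notify_invoice).
Premise 3, O(timestamp_receipt ⊃ notify_invoice), contraposes to O(not notify_invoice ⊃ not timestamp_receipt); with O(not notify_invoice) we get O(not timestamp_receipt).
Premise 6, O(not notify_kin ⊃ timestamp_receipt), contraposes to O(not timestamp_receipt ⊃ notify_kin); with O(not timestamp_receipt) we get O(notify_kin).
Premise 2 is O(not quarantine_consent ⊃ not notify_kin); contrapositively O(notify_kin ⊃ quarantine_consent). Since O(notify_kin) holds, K gives O(quarantine_consent).
The contrapositive of premise 10 (O(timestamp_memo ⊃ not quarantine_consent)) is O(quarantine_consent ⊃ not timestamp_memo), and O(quarantine_consent) is already established, so O(not timestamp_memo).
The contrapositive of premise 12 (O(not redact_protocol ⊃ timestamp_memo)) is O(not timestamp_memo ⊃ redact_protocol), and O(not timestamp_memo) is already established, so O(redact_protocol).
The contrapositive of premise 9 (O(void_entry ⊃ not redact_protocol)) is O(redact_protocol ⊃ not void_entry), and O(redact_protocol) is already established, so O(not void_entry).
Premises 1, 4, 5, 7, 11 do not contribute to this derivation.
Thus O(not void_entry), which is F(void_entry): void_entry is forbidden.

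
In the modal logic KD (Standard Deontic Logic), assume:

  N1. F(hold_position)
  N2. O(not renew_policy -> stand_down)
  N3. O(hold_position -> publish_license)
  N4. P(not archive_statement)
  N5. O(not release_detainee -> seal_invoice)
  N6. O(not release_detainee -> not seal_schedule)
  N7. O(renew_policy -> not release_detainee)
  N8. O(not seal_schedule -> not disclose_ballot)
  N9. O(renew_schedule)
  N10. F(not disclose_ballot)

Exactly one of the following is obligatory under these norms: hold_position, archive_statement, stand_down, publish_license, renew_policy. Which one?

stand_down

F(not disclose_ballot) at premise 10 means O(disclose_ballot).
The contrapositive of premise 8 (O(not seal_schedule -> not disclose_ballot)) is O(disclose_ballot -> seal_schedule), and O(disclose_ballot) is already established, so O(seal_schedule).
The contrapositive of premise 6 (O(not release_detainee -> not seal_schedule)) is O(seal_schedule -> release_detainee), and O(seal_schedule) is already established, so O(release_detainee).
Premise 7, O(renew_policy -> not release_detainee), contraposes to O(release_detainee -> not renew_policy); with O(release_detainee) we get O(not renew_policy).
With premise 2, O(not renew_policy -> stand_down), the K-axiom yields O(stand_down).
So O(stand_down) holds — stand_down is obligatory. None of the other listed options is made obligatory by any chain of premises.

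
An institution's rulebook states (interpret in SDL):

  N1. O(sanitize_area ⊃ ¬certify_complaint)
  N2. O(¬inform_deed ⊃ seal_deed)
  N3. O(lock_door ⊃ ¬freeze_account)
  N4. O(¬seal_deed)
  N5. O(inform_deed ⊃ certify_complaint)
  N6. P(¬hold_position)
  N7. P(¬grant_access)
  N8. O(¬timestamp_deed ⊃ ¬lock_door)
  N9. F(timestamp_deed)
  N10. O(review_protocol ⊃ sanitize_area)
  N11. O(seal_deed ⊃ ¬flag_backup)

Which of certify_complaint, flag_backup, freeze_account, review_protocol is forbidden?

Premise 4 states O(¬seal_deed) outright.
Premise 2 is O(¬inform_deed ⊃ seal_deed); contrapositively O(¬seal_deed ⊃ inform_deed). Since O(¬seal_deed) holds, K gives O(inform_deed).
With premise 5, O(inform_deed ⊃ certify_complaint), the K-axiom yields O(certify_complaint).
The contrapositive of premise 1 (O(sanitize_area ⊃ ¬certify_complaint)) is O(certify_complaint ⊃ ¬sanitize_area), and O(certify_complaint) is already established, so O(¬sanitize_area).
Premise 10, O(review_protocol ⊃ sanitize_area), contraposes to O(¬sanitize_area ⊃ ¬review_protocol); with O(¬sanitize_area) we get O(¬review_protocol).
So O(¬review_protocol) holds, i.e. review_protocol is forbidden. None of the other listed options is forbidden under the premises.

review_protocol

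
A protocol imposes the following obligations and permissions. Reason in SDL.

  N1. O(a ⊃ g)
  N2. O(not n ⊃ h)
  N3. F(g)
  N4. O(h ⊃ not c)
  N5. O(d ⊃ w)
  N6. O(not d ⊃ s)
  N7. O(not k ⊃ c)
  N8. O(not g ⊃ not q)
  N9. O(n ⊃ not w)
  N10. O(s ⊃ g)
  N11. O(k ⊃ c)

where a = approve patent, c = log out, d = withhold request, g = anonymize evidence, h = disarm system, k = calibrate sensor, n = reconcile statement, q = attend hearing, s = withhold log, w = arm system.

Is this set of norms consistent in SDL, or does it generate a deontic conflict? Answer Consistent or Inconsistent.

Premises 7 and 11 cover both cases: O(not k ⊃ c) and O(k ⊃ c). Since not k ∨ k is a tautology, O(c) follows.
The contrapositive of premise 4 (O(h ⊃ not c)) is O(c ⊃ not h), and O(c) is already established, so O(not h).
Premise 2, O(not n ⊃ h), contraposes to O(not h ⊃ n); with O(not h) we get O(n).
From O(n) and premise 9, O(n ⊃ not w), we obtain O(not w).
Premise 5, O(d ⊃ w), contraposes to O(not w ⊃ not d); with O(not w) we get O(not d).
Premise 6 is O(not d ⊃ s); since O(not d), deontic closure gives O(s).
Premise 10 is O(s ⊃ g); since O(s), deontic closure gives O(g).
However, F(g) at premise 3 amounts to O(not g).
We now have both O(g) and O(not g) — g is simultaneously obligatory and forbidden, violating the D-axiom.

Inconsistent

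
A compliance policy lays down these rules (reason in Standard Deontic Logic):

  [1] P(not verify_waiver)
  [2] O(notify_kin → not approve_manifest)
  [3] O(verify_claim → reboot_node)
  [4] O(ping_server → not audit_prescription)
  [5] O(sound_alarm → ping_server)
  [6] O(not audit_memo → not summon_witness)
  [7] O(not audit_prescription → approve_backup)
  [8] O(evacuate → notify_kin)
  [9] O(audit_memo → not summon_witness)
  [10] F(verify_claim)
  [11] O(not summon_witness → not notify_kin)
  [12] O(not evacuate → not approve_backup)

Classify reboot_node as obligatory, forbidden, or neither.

Neither

Premise 3 is O(verify_claim → reboot_node), but O(verify_claim) is not derivable from the premises, so it does not yield O(reboot_node).
No premise or chain of K-axiom applications forces O(reboot_node), and none forces O(not reboot_node). So reboot_node is neither obligatory nor forbidden under these norms.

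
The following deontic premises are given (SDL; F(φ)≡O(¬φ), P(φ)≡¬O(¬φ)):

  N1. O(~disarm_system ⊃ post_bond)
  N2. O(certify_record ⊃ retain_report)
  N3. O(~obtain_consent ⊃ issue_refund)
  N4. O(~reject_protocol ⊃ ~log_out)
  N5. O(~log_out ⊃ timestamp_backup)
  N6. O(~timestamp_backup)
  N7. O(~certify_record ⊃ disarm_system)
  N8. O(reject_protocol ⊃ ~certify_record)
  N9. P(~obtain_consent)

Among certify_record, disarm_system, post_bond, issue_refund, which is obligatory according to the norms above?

disarm_system

Premise 6 states O(~timestamp_backup) outright.
The contrapositive of premise 5 (O(~log_out ⊃ timestamp_backup)) is O(~timestamp_backup ⊃ log_out), and O(~timestamp_backup) is already established, so O(log_out).
Premise 4, O(~reject_protocol ⊃ ~log_out), contraposes to O(log_out ⊃ reject_protocol); with O(log_out) we get O(reject_protocol).
From O(reject_protocol) and premise 8, O(reject_protocol ⊃ ~certify_record), we obtain O(~certify_record).
With premise 7, O(~certify_record ⊃ disarm_system), the K-axiom yields O(disarm_system).
So O(disarm_system) holds — disarm_system is obligatory. None of the other listed options is made obligatory by any chain of premises.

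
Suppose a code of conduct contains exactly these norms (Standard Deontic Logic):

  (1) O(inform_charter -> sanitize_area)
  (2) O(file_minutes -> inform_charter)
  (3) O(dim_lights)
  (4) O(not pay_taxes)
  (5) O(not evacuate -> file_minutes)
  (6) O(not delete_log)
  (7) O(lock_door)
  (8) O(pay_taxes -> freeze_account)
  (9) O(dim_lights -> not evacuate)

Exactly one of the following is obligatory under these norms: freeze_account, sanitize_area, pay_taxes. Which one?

sanitize_area

Premise 3 gives O(dim_lights).
Applying K to premise 9 (O(dim_lights -> not evacuate)) and O(dim_lights) yields O(not evacuate).
Applying K to premise 5 (O(not evacuate -> file_minutes)) and O(not evacuate) yields O(file_minutes).
Premise 2 is O(file_minutes -> inform_charter); since O(file_minutes), deontic closure gives O(inform_charter).
From O(inform_charter) and premise 1, O(inform_charter -> sanitize_area), we obtain O(sanitize_area).
So O(sanitize_area) holds — sanitize_area is obligatory. None of the other listed options is made obligatory by any chain of premises.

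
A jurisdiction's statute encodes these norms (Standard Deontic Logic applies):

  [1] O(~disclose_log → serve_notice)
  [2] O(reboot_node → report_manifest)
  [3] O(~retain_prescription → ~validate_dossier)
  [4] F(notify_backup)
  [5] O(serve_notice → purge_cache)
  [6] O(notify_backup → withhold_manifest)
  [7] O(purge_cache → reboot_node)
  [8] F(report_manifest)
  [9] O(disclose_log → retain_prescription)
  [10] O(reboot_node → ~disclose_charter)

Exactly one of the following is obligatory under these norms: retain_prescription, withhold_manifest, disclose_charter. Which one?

retain_prescription

F(report_manifest) at premise 8 means O(~report_manifest).
Premise 2 is O(reboot_node → report_manifest); contrapositively O(~report_manifest → ~reboot_node). Since O(~report_manifest) holds, K gives O(~reboot_node).
Premise 7 is O(purge_cache → reboot_node); contrapositively O(~reboot_node → ~purge_cache). Since O(~reboot_node) holds, K gives O(~purge_cache).
The contrapositive of premise 5 (O(serve_notice → purge_cache)) is O(~purge_cache → ~serve_notice), and O(~purge_cache) is already established, so O(~serve_notice).
Premise 1, O(~disclose_log → serve_notice), contraposes to O(~serve_notice → disclose_log); with O(~serve_notice) we get O(disclose_log).
From O(disclose_log) and premise 9, O(disclose_log → retain_prescription), we obtain O(retain_prescription).
So O(retain_prescription) holds — retain_prescription is obligatory. None of the other listed options is made obligatory by any chain of premises.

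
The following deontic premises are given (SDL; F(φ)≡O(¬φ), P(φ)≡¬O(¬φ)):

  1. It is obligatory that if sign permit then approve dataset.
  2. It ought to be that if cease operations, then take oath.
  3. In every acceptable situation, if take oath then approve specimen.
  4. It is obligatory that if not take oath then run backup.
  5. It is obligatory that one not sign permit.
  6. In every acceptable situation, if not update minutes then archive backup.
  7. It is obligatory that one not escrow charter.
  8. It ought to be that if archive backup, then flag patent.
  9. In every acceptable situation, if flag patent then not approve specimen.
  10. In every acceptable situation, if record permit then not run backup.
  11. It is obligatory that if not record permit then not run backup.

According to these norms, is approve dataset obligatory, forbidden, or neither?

Premise 1 is O(sign_permit → approve_dataset), but O(sign_permit) is not derivable from the premises, so it does not yield O(approve_dataset).
No premise or chain of K-axiom applications forces O(approve_dataset), and none forces O(¬approve_dataset). So approve_dataset is neither obligatory nor forbidden under these norms.

Neither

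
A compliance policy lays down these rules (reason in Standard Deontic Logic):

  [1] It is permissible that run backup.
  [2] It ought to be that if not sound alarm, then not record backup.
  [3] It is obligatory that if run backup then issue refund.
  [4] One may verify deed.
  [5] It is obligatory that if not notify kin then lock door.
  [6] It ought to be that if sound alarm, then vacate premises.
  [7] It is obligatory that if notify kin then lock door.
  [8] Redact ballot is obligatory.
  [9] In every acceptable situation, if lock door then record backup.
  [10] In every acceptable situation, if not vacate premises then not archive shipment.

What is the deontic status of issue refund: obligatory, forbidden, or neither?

Neither

Premise 3 is O(run_backup → issue_refund), but O(run_backup) is not derivable from the premises (the permission P(run_backup) asserts only ¬O(¬run_backup), not O(run_backup)), so it does not yield O(issue_refund).
No premise or chain of K-axiom applications forces O(issue_refund), and none forces O(¬issue_refund). So issue_refund is neither obligatory nor forbidden under these norms.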